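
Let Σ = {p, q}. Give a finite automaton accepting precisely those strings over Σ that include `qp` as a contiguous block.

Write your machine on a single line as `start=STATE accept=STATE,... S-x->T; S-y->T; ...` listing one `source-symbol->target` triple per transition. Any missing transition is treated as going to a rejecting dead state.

start=A; accept=C; A-p->A; A-q->B; B-p->C; B-q->B; C-p->C; C-q->C

Track how much of `qp` has been matched so far: state A is no progress, C is the absorbing accept state reached once `qp` has occurred. Intermediate states record partial matches; on a mismatch, fall back to the longest reusable overlap.
A 3-state machine:
       p  q 
>  A   A  B 
   B   C  B 
 * C   C  C 
(> = start, * = accepting)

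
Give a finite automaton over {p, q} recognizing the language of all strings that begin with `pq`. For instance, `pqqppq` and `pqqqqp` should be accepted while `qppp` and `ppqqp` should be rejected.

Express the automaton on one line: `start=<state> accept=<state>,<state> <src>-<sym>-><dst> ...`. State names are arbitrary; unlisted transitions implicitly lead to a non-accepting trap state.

Check the first 2 symbols one by one: S0 through S1 record how many have matched `pq` so far; any wrong symbol goes to the dead state S3. After all 2 match we enter the accepting sink S2.
With 4 states:
        p   q  
>  S0   S1  S3 
   S1   S3  S2 
 * S2   S2  S2 
   S3   S3  S3 
(> = start, * = accepting)

start=S0 accept=S2 S0-p->S1 S0-q->S3 S1-p->S3 S1-q->S2 S2-p->S2 S2-q->S2 S3-p->S3 S3-q->S3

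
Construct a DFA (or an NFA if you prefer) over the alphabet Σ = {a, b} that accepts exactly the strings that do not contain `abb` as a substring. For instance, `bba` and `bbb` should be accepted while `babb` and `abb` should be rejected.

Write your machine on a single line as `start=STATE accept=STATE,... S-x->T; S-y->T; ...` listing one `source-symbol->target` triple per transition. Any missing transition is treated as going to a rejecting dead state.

This is the complement of 'contains `abb`'. Use the same substring-matching states — q0 through q3 holding how much of `abb` has just been matched — but flip the accepting set: everything except the trap q3 accepts.
        a   b  
>* q0   q1  q0 
 * q1   q1  q2 
 * q2   q1  q3 
   q3   q3  q3 
(> = start, * = accepting)

start=q0; accept=q0,q1,q2; q0-a->q1; q0-b->q0; q1-a->q1; q1-b->q2; q2-a->q1; q2-b->q3; q3-a->q3; q3-b->q3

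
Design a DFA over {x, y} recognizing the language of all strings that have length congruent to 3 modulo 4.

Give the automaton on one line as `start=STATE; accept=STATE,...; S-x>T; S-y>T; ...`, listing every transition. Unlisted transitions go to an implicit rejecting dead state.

start=A; accept=D; A-x>B; A-y>B; B-x>C; B-y>C; C-x>D; C-y>D; D-x>A; D-y>A

Count input length modulo 4: every symbol advances one step around the cycle A → B → C → D → A. Accept at D.
       x  y 
>  A   B  B 
   B   C  C 
   C   D  D 
 * D   A  A 
(> = start, * = accepting)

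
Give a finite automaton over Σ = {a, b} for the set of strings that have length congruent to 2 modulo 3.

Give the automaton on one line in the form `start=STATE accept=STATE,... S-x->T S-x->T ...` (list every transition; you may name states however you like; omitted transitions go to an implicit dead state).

Count input length modulo 3: every symbol advances one step around the cycle s0 → s1 → s2 → s0. Accept at s2.
With 3 states:
        a   b  
>  s0   s1  s1 
   s1   s2  s2 
 * s2   s0  s0 
(> = start, * = accepting)

start=s0 accept=s2 s0-a->s1 s0-b->s1 s1-a->s2 s1-b->s2 s2-a->s0 s2-b->s0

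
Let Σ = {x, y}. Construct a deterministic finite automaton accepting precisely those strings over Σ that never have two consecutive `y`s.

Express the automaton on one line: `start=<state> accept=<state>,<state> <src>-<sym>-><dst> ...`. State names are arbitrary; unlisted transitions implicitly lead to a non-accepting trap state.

Track partial matches of the forbidden pattern `yy`. State q2 is a dead state reached once `yy` has occurred; every other state accepts. q0 means no part of `yy` is currently matched.
A 3-state machine:
        x   y  
>* q0   q0  q1 
 * q1   q0  q2 
   q2   q2  q2 
(> = start, * = accepting)

start=q0 accept=q0,q1 q0-x->q0 q0-y->q1 q1-x->q0 q1-y->q2 q2-x->q2 q2-y->q2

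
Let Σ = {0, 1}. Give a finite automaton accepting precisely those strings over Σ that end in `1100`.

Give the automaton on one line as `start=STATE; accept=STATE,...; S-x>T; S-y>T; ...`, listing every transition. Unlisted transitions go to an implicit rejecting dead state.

start=q0; accept=q4; q0-0>q0; q0-1>q1; q1-0>q0; q1-1>q2; q2-0>q3; q2-1>q2; q3-0>q4; q3-1>q1; q4-0>q0; q4-1>q1

Remember how much of `1100` the current input suffix matches. State q0 means no match yet; q1 means the last symbol is `1`; q2 means the last 2 symbols are `11`; q3 means the last 3 symbols are `110`; q4 means the last 4 symbols are `1100`. Only q4 accepts. On a mismatch, fall back to the longest proper suffix that is still a prefix of `1100`.
With 5 states:
        0   1  
>  q0   q0  q1 
   q1   q0  q2 
   q2   q3  q2 
   q3   q4  q1 
 * q4   q0  q1 
(> = start, * = accepting)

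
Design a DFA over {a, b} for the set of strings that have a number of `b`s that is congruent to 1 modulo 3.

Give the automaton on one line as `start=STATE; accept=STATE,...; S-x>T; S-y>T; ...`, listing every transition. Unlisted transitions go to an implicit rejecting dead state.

start=S0; accept=S1; S0-a>S0; S0-b>S1; S1-a>S1; S1-b>S2; S2-a>S2; S2-b>S0

The only thing that matters is how many `b`s have appeared, reduced mod 3. Use one state per residue: S0 for 0, …, S2 for 2. Reading `b` moves to the next residue; anything else stays put. S1 is accepting.
With 3 states:
        a   b  
>  S0   S0  S1 
 * S1   S1  S2 
   S2   S2  S0 
(> = start, * = accepting)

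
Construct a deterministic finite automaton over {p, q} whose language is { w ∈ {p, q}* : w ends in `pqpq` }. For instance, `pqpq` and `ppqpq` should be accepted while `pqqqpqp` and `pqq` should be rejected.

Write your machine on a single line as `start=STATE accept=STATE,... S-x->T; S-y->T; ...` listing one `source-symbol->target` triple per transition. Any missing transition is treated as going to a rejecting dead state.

Remember how much of `pqpq` the current input suffix matches. State A means no match yet; B means the last symbol is `p`; C means the last 2 symbols are `pq`; D means the last 3 symbols are `pqp`; E means the last 4 symbols are `pqpq`. Only E accepts. On a mismatch, fall back to the longest proper suffix that is still a prefix of `pqpq`.
5 states suffice.
       p  q 
>  A   B  A 
   B   B  C 
   C   D  A 
   D   B  E 
 * E   D  A 
(> = start, * = accepting)

start=A; accept=E; A-p->B; A-q->A; B-p->B; B-q->C; C-p->D; C-q->A; D-p->B; D-q->E; E-p->D; E-q->A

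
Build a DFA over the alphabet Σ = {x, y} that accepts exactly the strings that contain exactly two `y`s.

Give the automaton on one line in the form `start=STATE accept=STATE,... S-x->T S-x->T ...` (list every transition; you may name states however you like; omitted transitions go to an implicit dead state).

Only the number of `y`s matters, and only up to 3. Make a chain q0 → q1 → q2 → q3 advanced by each `y` (with q3 absorbing); every other symbol self-loops. The accepting set is {q2}.
A 4-state machine:
        x   y  
>  q0   q0  q1 
   q1   q1  q2 
 * q2   q2  q3 
   q3   q3  q3 
(> = start, * = accepting)

start=q0 accept=q2 q0-x->q0 q0-y->q1 q1-x->q1 q1-y->q2 q2-x->q2 q2-y->q3 q3-x->q3 q3-y->q3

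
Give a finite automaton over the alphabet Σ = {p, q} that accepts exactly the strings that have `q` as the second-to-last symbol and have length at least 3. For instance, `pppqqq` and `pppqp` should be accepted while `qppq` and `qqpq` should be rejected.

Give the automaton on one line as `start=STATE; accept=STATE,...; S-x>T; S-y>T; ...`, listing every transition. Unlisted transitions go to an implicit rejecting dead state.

Handle the two conditions separately and then intersect. One (7 states) tracks the last 2 symbols read; the other (5 states) tracks the input length, saturating at 4. Each combined state is a pair, one component from each; accept when both components accept. Minimizing collapses redundant product states.
A 5-state machine:
        p   q  
>  s0   s1  s1 
   s1   s1  s2 
   s2   s3  s4 
 * s3   s1  s2 
 * s4   s3  s4 
(> = start, * = accepting)

start=s0; accept=s3,s4; s0-p>s1; s0-q>s1; s1-p>s1; s1-q>s2; s2-p>s3; s2-q>s4; s3-p>s1; s3-q>s2; s4-p>s3; s4-q>s4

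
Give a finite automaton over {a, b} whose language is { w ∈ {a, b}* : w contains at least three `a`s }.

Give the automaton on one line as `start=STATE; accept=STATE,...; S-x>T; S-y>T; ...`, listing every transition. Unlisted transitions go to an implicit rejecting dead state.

start=S0; accept=S3,S4; S0-a>S1; S0-b>S0; S1-a>S2; S1-b>S1; S2-a>S3; S2-b>S2; S3-a>S4; S3-b>S3; S4-a>S4; S4-b>S4

Count `a`s, saturating at 4: states S0 through S3 mean 0 through 3 `a`s seen; S4 means more than 3. Each `a` increments (capped at S4); other symbols loop. Accept from {S3, S4}.
        a   b  
>  S0   S1  S0 
   S1   S2  S1 
   S2   S3  S2 
 * S3   S4  S3 
 * S4   S4  S4 
(> = start, * = accepting)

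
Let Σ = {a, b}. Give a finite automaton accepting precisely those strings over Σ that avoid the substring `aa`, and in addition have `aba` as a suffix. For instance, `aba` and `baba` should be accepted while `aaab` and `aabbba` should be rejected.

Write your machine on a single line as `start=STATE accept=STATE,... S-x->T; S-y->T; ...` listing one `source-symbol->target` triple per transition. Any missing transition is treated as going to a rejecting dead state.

start=s0; accept=s4; s0-a->s1; s0-b->s0; s1-a->s2; s1-b->s3; s2-a->s2; s2-b->s2; s3-a->s4; s3-b->s0; s4-a->s2; s4-b->s3

Build one automaton per condition and run them in lockstep. The first has 3 states tracking partial matches of the forbidden pattern `aa`; the second has 4 states tracking how much of the suffix `aba` has currently been matched. A product state is a pair (one from each), accepting exactly when both do. After merging equivalent states the machine shrinks.
With 5 states:
        a   b  
>  s0   s1  s0 
   s1   s2  s3 
   s2   s2  s2 
   s3   s4  s0 
 * s4   s2  s3 
(> = start, * = accepting)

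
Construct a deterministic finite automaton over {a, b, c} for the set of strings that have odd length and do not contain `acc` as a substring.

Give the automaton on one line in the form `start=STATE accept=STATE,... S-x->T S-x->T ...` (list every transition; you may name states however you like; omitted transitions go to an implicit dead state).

Build one automaton per condition and run them in lockstep. The first has 2 states tracking the input length modulo 2; the second has 4 states tracking partial matches of the forbidden pattern `acc`. A product state is a pair (one from each), accepting exactly when both do. Minimizing collapses redundant product states.
A 7-state machine:
        a   b   c  
>  q0   q1  q2  q2 
 * q1   q3  q0  q4 
 * q2   q3  q0  q0 
   q3   q1  q2  q5 
   q4   q1  q2  q6 
 * q5   q3  q0  q6 
   q6   q6  q6  q6 
(> = start, * = accepting)

start=q0 accept=q1,q2,q5 q0-a->q1 q0-b->q2 q0-c->q2 q1-a->q3 q1-b->q0 q1-c->q4 q2-a->q3 q2-b->q0 q2-c->q0 q3-a->q1 q3-b->q2 q3-c->q5 q4-a->q1 q4-b->q2 q4-c->q6 q5-a->q3 q5-b->q0 q5-c->q6 q6-a->q6 q6-b->q6 q6-c->q6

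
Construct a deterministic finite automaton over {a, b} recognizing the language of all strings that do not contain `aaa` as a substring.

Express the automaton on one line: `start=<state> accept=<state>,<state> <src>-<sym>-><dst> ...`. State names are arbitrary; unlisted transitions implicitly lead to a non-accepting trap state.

start=S0 accept=S0,S1,S2 S0-a->S1 S0-b->S0 S1-a->S2 S1-b->S0 S2-a->S3 S2-b->S0 S3-a->S3 S3-b->S3

Track partial matches of the forbidden pattern `aaa`. State S3 is a dead state reached once `aaa` has occurred; every other state accepts. S0 means no part of `aaa` is currently matched.
A 4-state machine:
        a   b  
>* S0   S1  S0 
 * S1   S2  S0 
 * S2   S3  S0 
   S3   S3  S3 
(> = start, * = accepting)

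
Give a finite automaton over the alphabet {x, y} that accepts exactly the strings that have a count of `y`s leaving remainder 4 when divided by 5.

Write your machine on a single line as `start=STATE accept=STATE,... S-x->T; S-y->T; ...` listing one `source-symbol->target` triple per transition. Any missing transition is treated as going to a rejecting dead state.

The only thing that matters is how many `y`s have appeared, reduced mod 5. Use one state per residue: S0 for 0, …, S4 for 4. Reading `y` moves to the next residue; anything else stays put. S4 is accepting.
A 5-state machine:
        x   y  
>  S0   S0  S1 
   S1   S1  S2 
   S2   S2  S3 
   S3   S3  S4 
 * S4   S4  S0 
(> = start, * = accepting)

start=S0; accept=S4; S0-x->S0; S0-y->S1; S1-x->S1; S1-y->S2; S2-x->S2; S2-y->S3; S3-x->S3; S3-y->S4; S4-x->S4; S4-y->S0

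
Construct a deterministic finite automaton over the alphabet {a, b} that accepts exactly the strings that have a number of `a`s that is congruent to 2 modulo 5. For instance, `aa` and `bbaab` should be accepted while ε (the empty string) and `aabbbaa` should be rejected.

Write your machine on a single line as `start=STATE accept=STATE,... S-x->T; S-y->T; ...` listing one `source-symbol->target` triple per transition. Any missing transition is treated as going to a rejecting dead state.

start=S0; accept=S2; S0-a->S1; S0-b->S0; S1-a->S2; S1-b->S1; S2-a->S3; S2-b->S2; S3-a->S4; S3-b->S3; S4-a->S0; S4-b->S4

Keep the running count of `a`s modulo 5: each `a` advances along the cycle S0 → S1 → S2 → S3 → S4 → S0 while other symbols loop. Accept at S2.
A 5-state machine:
        a   b  
>  S0   S1  S0 
   S1   S2  S1 
 * S2   S3  S2 
   S3   S4  S3 
   S4   S0  S4 
(> = start, * = accepting)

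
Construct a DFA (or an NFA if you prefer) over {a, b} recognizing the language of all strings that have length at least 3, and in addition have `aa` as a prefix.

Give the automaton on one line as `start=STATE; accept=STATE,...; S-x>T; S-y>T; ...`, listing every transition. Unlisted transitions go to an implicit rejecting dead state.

start=S0; accept=S4; S0-a>S1; S0-b>S2; S1-a>S3; S1-b>S2; S2-a>S2; S2-b>S2; S3-a>S4; S3-b>S4; S4-a>S4; S4-b>S4

Handle the two conditions separately and then intersect. One (5 states) tracks the input length, saturating at 4; the other (4 states) tracks whether the input so far still matches the prefix `aa`. Each combined state is a pair, one component from each; accept when both components accept. Equivalent product states are then merged.
        a   b  
>  S0   S1  S2 
   S1   S3  S2 
   S2   S2  S2 
   S3   S4  S4 
 * S4   S4  S4 
(> = start, * = accepting)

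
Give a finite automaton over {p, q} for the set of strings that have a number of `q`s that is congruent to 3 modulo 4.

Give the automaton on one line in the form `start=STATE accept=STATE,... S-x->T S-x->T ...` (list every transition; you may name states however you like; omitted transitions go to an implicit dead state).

start=s0 accept=s3 s0-p->s0 s0-q->s1 s1-p->s1 s1-q->s2 s2-p->s2 s2-q->s3 s3-p->s3 s3-q->s0

Keep the running count of `q`s modulo 4: each `q` advances along the cycle s0 → s1 → s2 → s3 → s0 while other symbols loop. Accept at s3.
4 states suffice.
        p   q  
>  s0   s0  s1 
   s1   s1  s2 
   s2   s2  s3 
 * s3   s3  s0 
(> = start, * = accepting)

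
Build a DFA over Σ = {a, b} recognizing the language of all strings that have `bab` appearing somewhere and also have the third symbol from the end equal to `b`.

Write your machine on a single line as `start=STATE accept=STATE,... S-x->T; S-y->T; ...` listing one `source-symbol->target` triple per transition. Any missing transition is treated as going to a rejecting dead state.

Handle the two conditions separately and then intersect. The first has 4 states tracking whether and how much of `bab` has been seen; the second has 15 states tracking the last 3 symbols read. A product state is a pair (one from each), accepting exactly when both do. After merging equivalent states the machine shrinks.
An 11-state machine:
          a    b  
>  q0     q0   q1 
   q1     q2   q1 
   q2     q0   q3 
 * q3     q4   q5 
   q4     q6   q3 
   q5     q7   q8 
 * q6     q9  q10 
 * q7     q6   q3 
 * q8     q7   q8 
   q9     q9  q10 
   q10    q4   q5 
(> = start, * = accepting)

start=q0; accept=q3,q6,q7,q8; q0-a->q0; q0-b->q1; q1-a->q2; q1-b->q1; q2-a->q0; q2-b->q3; q3-a->q4; q3-b->q5; q4-a->q6; q4-b->q3; q5-a->q7; q5-b->q8; q6-a->q9; q6-b->q10; q7-a->q6; q7-b->q3; q8-a->q7; q8-b->q8; q9-a->q9; q9-b->q10; q10-a->q4; q10-b->q5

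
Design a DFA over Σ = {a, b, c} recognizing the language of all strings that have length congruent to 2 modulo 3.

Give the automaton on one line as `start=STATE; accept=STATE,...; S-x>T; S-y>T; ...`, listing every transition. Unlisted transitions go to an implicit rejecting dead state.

start=q0; accept=q2; q0-a>q1; q0-b>q1; q0-c>q1; q1-a>q2; q1-b>q2; q1-c>q2; q2-a>q0; q2-b>q0; q2-c>q0

Count input length modulo 3: every symbol advances one step around the cycle q0 → q1 → q2 → q0. Accept at q2.
With 3 states:
        a   b   c  
>  q0   q1  q1  q1 
   q1   q2  q2  q2 
 * q2   q0  q0  q0 
(> = start, * = accepting)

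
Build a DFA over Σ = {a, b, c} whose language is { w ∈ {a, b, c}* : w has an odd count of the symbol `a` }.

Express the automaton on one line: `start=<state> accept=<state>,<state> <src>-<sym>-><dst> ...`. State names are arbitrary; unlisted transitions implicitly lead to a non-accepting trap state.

The only thing that matters is how many `a`s have appeared, reduced mod 2. Use one state per residue: q0 for 0, …, q1 for 1. Reading `a` moves to the next residue; anything else stays put. q1 is accepting.
With 2 states:
        a   b   c  
>  q0   q1  q0  q0 
 * q1   q0  q1  q1 
(> = start, * = accepting)

start=q0 accept=q1 q0-a->q1 q0-b->q0 q0-c->q0 q1-a->q0 q1-b->q1 q1-c->q1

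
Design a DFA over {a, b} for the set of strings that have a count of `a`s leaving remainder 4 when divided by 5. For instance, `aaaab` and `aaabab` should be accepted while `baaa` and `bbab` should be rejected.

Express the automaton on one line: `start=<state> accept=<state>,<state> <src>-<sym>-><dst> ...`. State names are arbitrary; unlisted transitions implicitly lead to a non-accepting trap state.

The only thing that matters is how many `a`s have appeared, reduced mod 5. Use one state per residue: q0 for 0, …, q4 for 4. Reading `a` moves to the next residue; anything else stays put. q4 is accepting.
A 5-state machine:
        a   b  
>  q0   q1  q0 
   q1   q2  q1 
   q2   q3  q2 
   q3   q4  q3 
 * q4   q0  q4 
(> = start, * = accepting)

start=q0 accept=q4 q0-a->q1 q0-b->q0 q1-a->q2 q1-b->q1 q2-a->q3 q2-b->q2 q3-a->q4 q3-b->q3 q4-a->q0 q4-b->q4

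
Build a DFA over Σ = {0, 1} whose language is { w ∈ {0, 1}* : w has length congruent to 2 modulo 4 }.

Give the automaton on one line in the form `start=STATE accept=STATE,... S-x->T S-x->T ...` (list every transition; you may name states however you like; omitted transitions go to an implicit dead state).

Only the length mod 4 matters, so use a 4-cycle: from any state, every input symbol moves to the next state, wrapping q3 back to q0. Mark q2 accepting.
A 4-state machine:
        0   1  
>  q0   q1  q1 
   q1   q2  q2 
 * q2   q3  q3 
   q3   q0  q0 
(> = start, * = accepting)

start=q0 accept=q2 q0-0->q1 q0-1->q1 q1-0->q2 q1-1->q2 q2-0->q3 q2-1->q3 q3-0->q0 q3-1->q0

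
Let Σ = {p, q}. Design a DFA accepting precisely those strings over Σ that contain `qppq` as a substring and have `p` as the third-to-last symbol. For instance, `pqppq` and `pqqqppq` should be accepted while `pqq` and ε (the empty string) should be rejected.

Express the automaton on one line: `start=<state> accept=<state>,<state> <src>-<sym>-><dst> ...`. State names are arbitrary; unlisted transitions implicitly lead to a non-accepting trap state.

start=A accept=E,F,G,L A-p->A A-q->B B-p->C B-q->B C-p->D C-q->B D-p->A D-q->E E-p->F E-q->G F-p->H F-q->I G-p->J G-q->K H-p->L H-q->E I-p->F I-q->G J-p->H J-q->I K-p->J K-q->K L-p->L L-q->E

Build one automaton per condition and run them in lockstep. The first has 5 states tracking whether and how much of `qppq` has been seen; the second has 15 states tracking the last 3 symbols read. A product state is a pair (one from each), accepting exactly when both do. Minimizing collapses redundant product states.
       p  q 
>  A   A  B 
   B   C  B 
   C   D  B 
   D   A  E 
 * E   F  G 
 * F   H  I 
 * G   J  K 
   H   L  E 
   I   F  G 
   J   H  I 
   K   J  K 
 * L   L  E 
(> = start, * = accepting)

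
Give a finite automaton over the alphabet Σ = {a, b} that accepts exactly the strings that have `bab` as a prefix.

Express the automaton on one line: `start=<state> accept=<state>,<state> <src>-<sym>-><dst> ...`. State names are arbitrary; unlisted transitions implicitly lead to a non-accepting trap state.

start=q0 accept=q3 q0-a->q4 q0-b->q1 q1-a->q2 q1-b->q4 q2-a->q4 q2-b->q3 q3-a->q3 q3-b->q3 q4-a->q4 q4-b->q4

Walk along `bab` while the input agrees: from q0 take `b` to q1, and so on. Any deviation drops to the rejecting sink q4. Once q3 is reached the prefix is confirmed and every continuation is accepted.
        a   b  
>  q0   q4  q1 
   q1   q2  q4 
   q2   q4  q3 
 * q3   q3  q3 
   q4   q4  q4 
(> = start, * = accepting)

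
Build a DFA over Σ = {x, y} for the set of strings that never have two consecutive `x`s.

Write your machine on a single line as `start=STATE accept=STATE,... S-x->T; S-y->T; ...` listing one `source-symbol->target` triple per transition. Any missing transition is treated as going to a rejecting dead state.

This is the complement of 'contains `xx`'. Use the same substring-matching states — A through C holding how much of `xx` has just been matched — but flip the accepting set: everything except the trap C accepts.
3 states suffice.
       x  y 
>* A   B  A 
 * B   C  A 
   C   C  C 
(> = start, * = accepting)

start=A; accept=A,B; A-x->B; A-y->A; B-x->C; B-y->A; C-x->C; C-y->C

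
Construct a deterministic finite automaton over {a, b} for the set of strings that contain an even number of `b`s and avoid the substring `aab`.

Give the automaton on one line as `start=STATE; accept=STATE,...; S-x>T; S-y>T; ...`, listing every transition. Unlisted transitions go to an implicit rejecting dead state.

Build one automaton per condition and run them in lockstep. One (2 states) tracks the count of `b`s modulo 2; the other (4 states) tracks partial matches of the forbidden pattern `aab`. Each combined state is a pair, one component from each; accept when both components accept. Minimizing collapses redundant product states.
        a   b  
>* q0   q1  q2 
 * q1   q3  q2 
   q2   q4  q0 
 * q3   q3  q5 
   q4   q5  q0 
   q5   q5  q5 
(> = start, * = accepting)

start=q0; accept=q0,q1,q3; q0-a>q1; q0-b>q2; q1-a>q3; q1-b>q2; q2-a>q4; q2-b>q0; q3-a>q3; q3-b>q5; q4-a>q5; q4-b>q0; q5-a>q5; q5-b>q5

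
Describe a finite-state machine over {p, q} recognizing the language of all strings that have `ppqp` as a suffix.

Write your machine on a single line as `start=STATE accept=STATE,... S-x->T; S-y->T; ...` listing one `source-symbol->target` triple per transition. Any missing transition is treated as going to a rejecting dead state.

Let each state record the length of the longest suffix of the input read so far that is also a prefix of `ppqp`. S1 means the last symbol is `p`; S2 means the last 2 symbols are `pp`; S3 means the last 3 symbols are `ppq`; S4 means the last 4 symbols are `ppqp`. Accept only at S4, where the string currently ends in `ppqp`.
With 5 states:
        p   q  
>  S0   S1  S0 
   S1   S2  S0 
   S2   S2  S3 
   S3   S4  S0 
 * S4   S2  S0 
(> = start, * = accepting)

start=S0; accept=S4; S0-p->S1; S0-q->S0; S1-p->S2; S1-q->S0; S2-p->S2; S2-q->S3; S3-p->S4; S3-q->S0; S4-p->S2; S4-q->S0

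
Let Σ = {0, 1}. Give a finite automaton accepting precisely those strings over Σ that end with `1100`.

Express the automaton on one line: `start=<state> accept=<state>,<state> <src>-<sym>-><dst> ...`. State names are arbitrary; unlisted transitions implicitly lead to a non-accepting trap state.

start=q0 accept=q4 q0-0->q0 q0-1->q1 q1-0->q0 q1-1->q2 q2-0->q3 q2-1->q2 q3-0->q4 q3-1->q1 q4-0->q0 q4-1->q1

Remember how much of `1100` the current input suffix matches. State q0 means no match yet; q1 means the last symbol is `1`; q2 means the last 2 symbols are `11`; q3 means the last 3 symbols are `110`; q4 means the last 4 symbols are `1100`. Only q4 accepts. On a mismatch, fall back to the longest proper suffix that is still a prefix of `1100`.
5 states suffice.
        0   1  
>  q0   q0  q1 
   q1   q0  q2 
   q2   q3  q2 
   q3   q4  q1 
 * q4   q0  q1 
(> = start, * = accepting)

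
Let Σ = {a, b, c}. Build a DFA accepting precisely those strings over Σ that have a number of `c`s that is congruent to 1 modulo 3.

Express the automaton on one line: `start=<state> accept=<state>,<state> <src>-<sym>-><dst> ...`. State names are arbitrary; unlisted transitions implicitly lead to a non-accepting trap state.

Keep the running count of `c`s modulo 3: each `c` advances along the cycle s0 → s1 → s2 → s0 while other symbols loop. Accept at s1.
With 3 states:
        a   b   c  
>  s0   s0  s0  s1 
 * s1   s1  s1  s2 
   s2   s2  s2  s0 
(> = start, * = accepting)

start=s0 accept=s1 s0-a->s0 s0-b->s0 s0-c->s1 s1-a->s1 s1-b->s1 s1-c->s2 s2-a->s2 s2-b->s2 s2-c->s0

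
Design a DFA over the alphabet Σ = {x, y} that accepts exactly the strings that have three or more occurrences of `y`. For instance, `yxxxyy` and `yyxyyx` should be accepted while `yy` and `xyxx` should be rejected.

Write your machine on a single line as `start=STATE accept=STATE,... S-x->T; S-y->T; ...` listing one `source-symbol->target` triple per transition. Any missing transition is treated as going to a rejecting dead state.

start=S0; accept=S3,S4; S0-x->S0; S0-y->S1; S1-x->S1; S1-y->S2; S2-x->S2; S2-y->S3; S3-x->S3; S3-y->S4; S4-x->S4; S4-y->S4

Only the number of `y`s matters, and only up to 4. Make a chain S0 → S1 → S2 → S3 → S4 advanced by each `y` (with S4 absorbing); every other symbol self-loops. The accepting set is {S3, S4}.
        x   y  
>  S0   S0  S1 
   S1   S1  S2 
   S2   S2  S3 
 * S3   S3  S4 
 * S4   S4  S4 
(> = start, * = accepting)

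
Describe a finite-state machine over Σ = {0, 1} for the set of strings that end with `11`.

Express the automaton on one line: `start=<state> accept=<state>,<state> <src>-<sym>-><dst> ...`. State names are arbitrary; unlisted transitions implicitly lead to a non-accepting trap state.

Let each state record the length of the longest suffix of the input read so far that is also a prefix of `11`. S1 means the last symbol is `1`; S2 means the last 2 symbols are `11`. Accept only at S2, where the string currently ends in `11`.
With 3 states:
        0   1  
>  S0   S0  S1 
   S1   S0  S2 
 * S2   S0  S2 
(> = start, * = accepting)

start=S0 accept=S2 S0-0->S0 S0-1->S1 S1-0->S0 S1-1->S2 S2-0->S0 S2-1->S2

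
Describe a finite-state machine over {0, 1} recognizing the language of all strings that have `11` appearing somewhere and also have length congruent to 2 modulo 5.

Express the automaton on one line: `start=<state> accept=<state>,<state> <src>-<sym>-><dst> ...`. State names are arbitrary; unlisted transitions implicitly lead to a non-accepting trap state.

start=q0 accept=q5 q0-0->q1 q0-1->q2 q1-0->q3 q1-1->q4 q2-0->q3 q2-1->q5 q3-0->q6 q3-1->q7 q4-0->q6 q4-1->q8 q5-0->q8 q5-1->q8 q6-0->q9 q6-1->q10 q7-0->q9 q7-1->q11 q8-0->q11 q8-1->q11 q9-0->q0 q9-1->q12 q10-0->q0 q10-1->q13 q11-0->q13 q11-1->q13 q12-0->q1 q12-1->q14 q13-0->q14 q13-1->q14 q14-0->q5 q14-1->q5

Run two small machines in parallel and take their product. One (3 states) tracks whether and how much of `11` has been seen; the other (5 states) tracks the input length modulo 5. Each combined state is a pair, one component from each; accept when both components accept.
          0    1  
>  q0     q1   q2 
   q1     q3   q4 
   q2     q3   q5 
   q3     q6   q7 
   q4     q6   q8 
 * q5     q8   q8 
   q6     q9  q10 
   q7     q9  q11 
   q8    q11  q11 
   q9     q0  q12 
   q10    q0  q13 
   q11   q13  q13 
   q12    q1  q14 
   q13   q14  q14 
   q14    q5   q5 
(> = start, * = accepting)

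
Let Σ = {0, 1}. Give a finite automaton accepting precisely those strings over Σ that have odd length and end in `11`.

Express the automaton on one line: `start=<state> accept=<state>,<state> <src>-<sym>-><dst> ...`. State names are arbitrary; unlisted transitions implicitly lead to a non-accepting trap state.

start=q0 accept=q5 q0-0->q1 q0-1->q2 q1-0->q0 q1-1->q3 q2-0->q0 q2-1->q4 q3-0->q1 q3-1->q5 q4-0->q1 q4-1->q5 q5-0->q0 q5-1->q4

Build one automaton per condition and run them in lockstep. One (2 states) tracks the input length modulo 2; the other (3 states) tracks how much of the suffix `11` has currently been matched. Each combined state is a pair, one component from each; accept when both components accept.
A 6-state machine:
        0   1  
>  q0   q1  q2 
   q1   q0  q3 
   q2   q0  q4 
   q3   q1  q5 
   q4   q1  q5 
 * q5   q0  q4 
(> = start, * = accepting)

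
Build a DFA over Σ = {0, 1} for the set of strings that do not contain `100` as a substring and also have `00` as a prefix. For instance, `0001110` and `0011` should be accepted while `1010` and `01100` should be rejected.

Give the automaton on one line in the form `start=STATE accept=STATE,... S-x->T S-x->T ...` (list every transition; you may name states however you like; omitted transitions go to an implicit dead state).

start=s0 accept=s3,s4,s5 s0-0->s1 s0-1->s2 s1-0->s3 s1-1->s2 s2-0->s2 s2-1->s2 s3-0->s3 s3-1->s4 s4-0->s5 s4-1->s4 s5-0->s2 s5-1->s4

Build one automaton per condition and run them in lockstep. The first has 4 states tracking partial matches of the forbidden pattern `100`; the second has 4 states tracking whether the input so far still matches the prefix `00`. A product state is a pair (one from each), accepting exactly when both do. Minimizing collapses redundant product states.
6 states suffice.
        0   1  
>  s0   s1  s2 
   s1   s3  s2 
   s2   s2  s2 
 * s3   s3  s4 
 * s4   s5  s4 
 * s5   s2  s4 
(> = start, * = accepting)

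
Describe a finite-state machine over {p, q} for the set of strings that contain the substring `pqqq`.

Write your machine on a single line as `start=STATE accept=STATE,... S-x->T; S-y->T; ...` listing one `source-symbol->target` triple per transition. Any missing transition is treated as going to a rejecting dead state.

start=A; accept=E; A-p->B; A-q->A; B-p->B; B-q->C; C-p->B; C-q->D; D-p->B; D-q->E; E-p->E; E-q->E

Track how much of `pqqq` has been matched so far: state A is no progress, E is the absorbing accept state reached once `pqqq` has occurred. Intermediate states record partial matches; on a mismatch, fall back to the longest reusable overlap.
5 states suffice.
       p  q 
>  A   B  A 
   B   B  C 
   C   B  D 
   D   B  E 
 * E   E  E 
(> = start, * = accepting)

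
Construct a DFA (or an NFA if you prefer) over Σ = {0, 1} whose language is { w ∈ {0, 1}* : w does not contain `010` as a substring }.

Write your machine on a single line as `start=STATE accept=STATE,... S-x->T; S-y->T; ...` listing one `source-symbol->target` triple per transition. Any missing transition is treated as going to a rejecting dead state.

Track partial matches of the forbidden pattern `010`. State s3 is a dead state reached once `010` has occurred; every other state accepts. s0 means no part of `010` is currently matched.
4 states suffice.
        0   1  
>* s0   s1  s0 
 * s1   s1  s2 
 * s2   s3  s0 
   s3   s3  s3 
(> = start, * = accepting)

start=s0; accept=s0,s1,s2; s0-0->s1; s0-1->s0; s1-0->s1; s1-1->s2; s2-0->s3; s2-1->s0; s3-0->s3; s3-1->s3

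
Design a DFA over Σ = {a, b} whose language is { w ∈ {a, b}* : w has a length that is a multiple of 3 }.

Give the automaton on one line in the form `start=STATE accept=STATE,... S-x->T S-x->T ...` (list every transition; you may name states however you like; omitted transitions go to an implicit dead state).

Count input length modulo 3: every symbol advances one step around the cycle S0 → S1 → S2 → S0. Accept at S0.
A 3-state machine:
        a   b  
>* S0   S1  S1 
   S1   S2  S2 
   S2   S0  S0 
(> = start, * = accepting)

start=S0 accept=S0 S0-a->S1 S0-b->S1 S1-a->S2 S1-b->S2 S2-a->S0 S2-b->S0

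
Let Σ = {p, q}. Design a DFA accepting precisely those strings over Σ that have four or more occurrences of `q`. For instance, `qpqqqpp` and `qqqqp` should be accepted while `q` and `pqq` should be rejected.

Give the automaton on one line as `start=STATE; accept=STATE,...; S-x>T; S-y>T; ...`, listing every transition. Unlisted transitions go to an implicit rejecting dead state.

Only the number of `q`s matters, and only up to 5. Make a chain S0 → S1 → S2 → S3 → S4 → S5 advanced by each `q` (with S5 absorbing); every other symbol self-loops. The accepting set is {S4, S5}.
6 states suffice.
        p   q  
>  S0   S0  S1 
   S1   S1  S2 
   S2   S2  S3 
   S3   S3  S4 
 * S4   S4  S5 
 * S5   S5  S5 
(> = start, * = accepting)

start=S0; accept=S4,S5; S0-p>S0; S0-q>S1; S1-p>S1; S1-q>S2; S2-p>S2; S2-q>S3; S3-p>S3; S3-q>S4; S4-p>S4; S4-q>S5; S5-p>S5; S5-q>S5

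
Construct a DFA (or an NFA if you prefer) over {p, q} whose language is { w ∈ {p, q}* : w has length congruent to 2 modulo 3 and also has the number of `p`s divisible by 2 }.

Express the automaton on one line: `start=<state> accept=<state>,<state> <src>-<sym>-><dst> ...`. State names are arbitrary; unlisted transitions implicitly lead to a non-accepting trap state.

Run two small machines in parallel and take their product. One (3 states) tracks the input length modulo 3; the other (2 states) tracks the count of `p`s modulo 2. Each combined state is a pair, one component from each; accept when both components accept.
6 states suffice.
        p   q  
>  s0   s1  s2 
   s1   s3  s4 
   s2   s4  s3 
 * s3   s5  s0 
   s4   s0  s5 
   s5   s2  s1 
(> = start, * = accepting)

start=s0 accept=s3 s0-p->s1 s0-q->s2 s1-p->s3 s1-q->s4 s2-p->s4 s2-q->s3 s3-p->s5 s3-q->s0 s4-p->s0 s4-q->s5 s5-p->s2 s5-q->s1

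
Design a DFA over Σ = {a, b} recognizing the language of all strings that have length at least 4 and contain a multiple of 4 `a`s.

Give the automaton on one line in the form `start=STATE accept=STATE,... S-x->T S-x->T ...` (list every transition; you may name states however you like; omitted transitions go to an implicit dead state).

start=S0 accept=S7 S0-a->S1 S0-b->S2 S1-a->S3 S1-b->S1 S2-a->S1 S2-b->S4 S3-a->S5 S3-b->S3 S4-a->S1 S4-b->S6 S5-a->S7 S5-b->S5 S6-a->S1 S6-b->S7 S7-a->S1 S7-b->S7

Build one automaton per condition and run them in lockstep. One (6 states) tracks the input length, saturating at 5; the other (4 states) tracks the count of `a`s modulo 4. Each combined state is a pair, one component from each; accept when both components accept. After merging equivalent states the machine shrinks.
An 8-state machine:
        a   b  
>  S0   S1  S2 
   S1   S3  S1 
   S2   S1  S4 
   S3   S5  S3 
   S4   S1  S6 
   S5   S7  S5 
   S6   S1  S7 
 * S7   S1  S7 
(> = start, * = accepting)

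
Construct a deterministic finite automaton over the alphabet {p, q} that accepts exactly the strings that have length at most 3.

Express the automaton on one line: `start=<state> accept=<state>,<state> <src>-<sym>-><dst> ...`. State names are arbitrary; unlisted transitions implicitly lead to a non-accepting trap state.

start=s0 accept=s0,s1,s2,s3 s0-p->s1 s0-q->s1 s1-p->s2 s1-q->s2 s2-p->s3 s2-q->s3 s3-p->s4 s3-q->s4 s4-p->s4 s4-q->s4

Count input length up to 4: every symbol moves from s0 toward s4, which means 'more than 3' and absorbs. Accept from {s0, s1, s2, s3}.
A 5-state machine:
        p   q  
>* s0   s1  s1 
 * s1   s2  s2 
 * s2   s3  s3 
 * s3   s4  s4 
   s4   s4  s4 
(> = start, * = accepting)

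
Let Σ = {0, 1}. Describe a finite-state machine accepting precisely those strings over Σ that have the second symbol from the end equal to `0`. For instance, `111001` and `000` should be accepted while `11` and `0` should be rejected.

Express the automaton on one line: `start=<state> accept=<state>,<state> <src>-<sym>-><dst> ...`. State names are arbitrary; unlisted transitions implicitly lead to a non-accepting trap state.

start=q0 accept=q3,q4 q0-0->q1 q0-1->q2 q1-0->q3 q1-1->q4 q2-0->q5 q2-1->q6 q3-0->q3 q3-1->q4 q4-0->q5 q4-1->q6 q5-0->q3 q5-1->q4 q6-0->q5 q6-1->q6

Because acceptance depends on a position counted from the end, the machine has to buffer the most recent 2 symbols. Make each state the string of the last up-to-2 symbols read; on input `x` shift the window left and append `x`. Accept when the buffered window has length 2 and begins with `0`.
7 states suffice.
        0   1  
>  q0   q1  q2 
   q1   q3  q4 
   q2   q5  q6 
 * q3   q3  q4 
 * q4   q5  q6 
   q5   q3  q4 
   q6   q5  q6 
(> = start, * = accepting)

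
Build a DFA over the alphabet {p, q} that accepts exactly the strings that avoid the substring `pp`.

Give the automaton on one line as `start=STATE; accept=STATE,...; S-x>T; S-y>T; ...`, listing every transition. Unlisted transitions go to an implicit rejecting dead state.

Track partial matches of the forbidden pattern `pp`. State C is a dead state reached once `pp` has occurred; every other state accepts. A means no part of `pp` is currently matched.
3 states suffice.
       p  q 
>* A   B  A 
 * B   C  A 
   C   C  C 
(> = start, * = accepting)

start=A; accept=A,B; A-p>B; A-q>A; B-p>C; B-q>A; C-p>C; C-q>C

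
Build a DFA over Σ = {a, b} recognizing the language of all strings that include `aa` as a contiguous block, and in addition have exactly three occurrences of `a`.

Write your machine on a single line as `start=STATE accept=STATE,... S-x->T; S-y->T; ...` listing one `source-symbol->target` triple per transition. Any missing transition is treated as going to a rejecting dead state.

Build one automaton per condition and run them in lockstep. The first has 3 states tracking whether and how much of `aa` has been seen; the second has 5 states tracking the count of `a`s, saturating at 4. A product state is a pair (one from each), accepting exactly when both do.
A 12-state machine:
          a    b  
>  q0     q1   q0 
   q1     q2   q3 
   q2     q4   q2 
   q3     q5   q3 
 * q4     q6   q4 
   q5     q4   q7 
   q6     q6   q6 
   q7     q8   q7 
   q8     q6   q9 
   q9    q10   q9 
   q10    q6  q11 
   q11   q10  q11 
(> = start, * = accepting)

start=q0; accept=q4; q0-a->q1; q0-b->q0; q1-a->q2; q1-b->q3; q2-a->q4; q2-b->q2; q3-a->q5; q3-b->q3; q4-a->q6; q4-b->q4; q5-a->q4; q5-b->q7; q6-a->q6; q6-b->q6; q7-a->q8; q7-b->q7; q8-a->q6; q8-b->q9; q9-a->q10; q9-b->q9; q10-a->q6; q10-b->q11; q11-a->q10; q11-b->q11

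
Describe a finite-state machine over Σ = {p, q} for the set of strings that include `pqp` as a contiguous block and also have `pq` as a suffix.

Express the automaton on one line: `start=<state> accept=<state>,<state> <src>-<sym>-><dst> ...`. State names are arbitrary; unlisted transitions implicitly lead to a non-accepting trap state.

start=s0 accept=s4 s0-p->s1 s0-q->s0 s1-p->s1 s1-q->s2 s2-p->s3 s2-q->s0 s3-p->s3 s3-q->s4 s4-p->s3 s4-q->s5 s5-p->s3 s5-q->s5

Run two small machines in parallel and take their product. The first has 4 states tracking whether and how much of `pqp` has been seen; the second has 3 states tracking how much of the suffix `pq` has currently been matched. A product state is a pair (one from each), accepting exactly when both do.
        p   q  
>  s0   s1  s0 
   s1   s1  s2 
   s2   s3  s0 
   s3   s3  s4 
 * s4   s3  s5 
   s5   s3  s5 
(> = start, * = accepting)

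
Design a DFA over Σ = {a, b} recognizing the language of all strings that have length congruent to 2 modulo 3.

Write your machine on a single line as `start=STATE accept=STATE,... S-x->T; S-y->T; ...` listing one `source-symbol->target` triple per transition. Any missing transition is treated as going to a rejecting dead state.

Only the length mod 3 matters, so use a 3-cycle: from any state, every input symbol moves to the next state, wrapping q2 back to q0. Mark q2 accepting.
With 3 states:
        a   b  
>  q0   q1  q1 
   q1   q2  q2 
 * q2   q0  q0 
(> = start, * = accepting)

start=q0; accept=q2; q0-a->q1; q0-b->q1; q1-a->q2; q1-b->q2; q2-a->q0; q2-b->q0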